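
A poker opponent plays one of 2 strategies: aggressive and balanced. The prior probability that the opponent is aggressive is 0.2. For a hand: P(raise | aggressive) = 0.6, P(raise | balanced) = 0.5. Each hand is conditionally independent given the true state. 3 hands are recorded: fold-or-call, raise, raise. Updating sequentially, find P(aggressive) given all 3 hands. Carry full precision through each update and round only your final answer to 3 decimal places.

After 'fold-or-call': P(aggressive) = 0.4·0.2000 / (0.4·0.2000 + 0.5·0.8000) ≈ 0.1667
After 'raise': P(aggressive) = 0.6·0.1667 / (0.6·0.1667 + 0.5·0.8333) ≈ 0.1935
After 'raise': P(aggressive) = 0.6·0.1935 / (0.6·0.1935 + 0.5·0.8065) ≈ 0.2236

0.224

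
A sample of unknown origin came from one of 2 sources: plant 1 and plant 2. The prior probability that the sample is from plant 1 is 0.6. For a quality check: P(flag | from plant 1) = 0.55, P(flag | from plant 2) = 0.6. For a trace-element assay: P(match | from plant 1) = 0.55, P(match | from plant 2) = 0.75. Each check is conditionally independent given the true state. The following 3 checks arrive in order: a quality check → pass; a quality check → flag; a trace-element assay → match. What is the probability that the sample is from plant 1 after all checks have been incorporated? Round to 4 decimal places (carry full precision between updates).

0.5315

After a quality check='pass': P(plant 1) = 0.45·0.6000 / (0.45·0.6000 + 0.4·0.4000) ≈ 0.6279
After a quality check='flag': P(plant 1) = 0.55·0.6279 / (0.55·0.6279 + 0.6·0.3721) ≈ 0.6074
After a trace-element assay='match': P(plant 1) = 0.55·0.6074 / (0.55·0.6074 + 0.75·0.3926) ≈ 0.5315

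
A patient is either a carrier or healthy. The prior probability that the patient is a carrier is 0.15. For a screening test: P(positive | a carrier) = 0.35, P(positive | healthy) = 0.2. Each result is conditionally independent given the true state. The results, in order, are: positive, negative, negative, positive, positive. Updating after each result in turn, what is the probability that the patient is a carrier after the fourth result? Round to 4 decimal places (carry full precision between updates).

0.2630

Each posterior becomes the prior for the next update.
After 'positive': P(carrier) = 0.35·0.1500 / (0.35·0.1500 + 0.2·0.8500) ≈ 0.2360
After 'negative': P(carrier) = 0.65·0.2360 / (0.65·0.2360 + 0.8·0.7640) ≈ 0.2006
After 'negative': P(carrier) = 0.65·0.2006 / (0.65·0.2006 + 0.8·0.7994) ≈ 0.1693
After 'positive': P(carrier) = 0.35·0.1693 / (0.35·0.1693 + 0.2·0.8307) ≈ 0.2630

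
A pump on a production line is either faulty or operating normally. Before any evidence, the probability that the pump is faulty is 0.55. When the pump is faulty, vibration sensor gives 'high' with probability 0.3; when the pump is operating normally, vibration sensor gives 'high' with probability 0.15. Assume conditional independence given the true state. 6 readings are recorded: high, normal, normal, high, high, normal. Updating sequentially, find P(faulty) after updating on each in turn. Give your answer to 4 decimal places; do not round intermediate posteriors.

0.8452

Apply Bayes' rule sequentially, carrying P(faulty) forward.
After 'high': P(faulty) = 0.3·0.5500 / (0.3·0.5500 + 0.15·0.4500) ≈ 0.7097
After 'normal': P(faulty) = 0.7·0.7097 / (0.7·0.7097 + 0.85·0.2903) ≈ 0.6681
After 'normal': P(faulty) = 0.7·0.6681 / (0.7·0.6681 + 0.85·0.3319) ≈ 0.6238
After 'high': P(faulty) = 0.3·0.6238 / (0.3·0.6238 + 0.15·0.3762) ≈ 0.7683
After 'high': P(faulty) = 0.3·0.7683 / (0.3·0.7683 + 0.15·0.2317) ≈ 0.8690
After 'normal': P(faulty) = 0.7·0.8690 / (0.7·0.8690 + 0.85·0.1310) ≈ 0.8452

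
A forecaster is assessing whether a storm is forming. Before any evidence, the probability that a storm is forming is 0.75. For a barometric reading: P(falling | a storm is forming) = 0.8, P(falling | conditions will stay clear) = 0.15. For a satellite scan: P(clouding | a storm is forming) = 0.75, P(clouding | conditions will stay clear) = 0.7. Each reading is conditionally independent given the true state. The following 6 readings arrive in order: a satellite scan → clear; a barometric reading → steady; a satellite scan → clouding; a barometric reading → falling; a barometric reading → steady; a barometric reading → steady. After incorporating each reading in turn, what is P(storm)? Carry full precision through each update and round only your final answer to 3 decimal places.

After a satellite scan='clear': P(storm) = 0.25·0.7500 / (0.25·0.7500 + 0.3·0.2500) ≈ 0.7143
After a barometric reading='steady': P(storm) = 0.2·0.7143 / (0.2·0.7143 + 0.85·0.2857) ≈ 0.3704
After a satellite scan='clouding': P(storm) = 0.75·0.3704 / (0.75·0.3704 + 0.7·0.6296) ≈ 0.3866
After a barometric reading='falling': P(storm) = 0.8·0.3866 / (0.8·0.3866 + 0.15·0.6134) ≈ 0.7707
After a barometric reading='steady': P(storm) = 0.2·0.7707 / (0.2·0.7707 + 0.85·0.2293) ≈ 0.4416
After a barometric reading='steady': P(storm) = 0.2·0.4416 / (0.2·0.4416 + 0.85·0.5584) ≈ 0.1569

0.157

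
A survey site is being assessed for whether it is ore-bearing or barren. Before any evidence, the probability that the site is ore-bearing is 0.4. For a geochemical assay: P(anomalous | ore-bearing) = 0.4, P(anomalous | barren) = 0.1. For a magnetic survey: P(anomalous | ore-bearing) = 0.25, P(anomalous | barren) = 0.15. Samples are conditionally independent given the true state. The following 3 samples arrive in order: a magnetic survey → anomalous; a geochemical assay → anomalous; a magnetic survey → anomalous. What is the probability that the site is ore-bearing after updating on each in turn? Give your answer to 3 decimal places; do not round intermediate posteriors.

Apply Bayes' rule sequentially, carrying P(ore) forward.
After a magnetic survey='anomalous': P(ore) = 0.25·0.4000 / (0.25·0.4000 + 0.15·0.6000) ≈ 0.5263
After a geochemical assay='anomalous': P(ore) = 0.4·0.5263 / (0.4·0.5263 + 0.1·0.4737) ≈ 0.8163
After a magnetic survey='anomalous': P(ore) = 0.25·0.8163 / (0.25·0.8163 + 0.15·0.1837) ≈ 0.8811

0.881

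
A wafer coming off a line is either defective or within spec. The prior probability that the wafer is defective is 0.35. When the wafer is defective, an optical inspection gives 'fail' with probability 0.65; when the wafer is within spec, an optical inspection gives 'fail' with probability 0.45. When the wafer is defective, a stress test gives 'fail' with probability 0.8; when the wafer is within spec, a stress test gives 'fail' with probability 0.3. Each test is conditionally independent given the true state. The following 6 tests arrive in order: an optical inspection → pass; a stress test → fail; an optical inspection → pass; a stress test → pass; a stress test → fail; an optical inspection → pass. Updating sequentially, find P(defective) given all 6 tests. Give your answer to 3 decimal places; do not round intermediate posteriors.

0.220

After an optical inspection='pass': P(defective) = 0.35·0.3500 / (0.35·0.3500 + 0.55·0.6500) ≈ 0.2552
After a stress test='fail': P(defective) = 0.8·0.2552 / (0.8·0.2552 + 0.3·0.7448) ≈ 0.4775
After an optical inspection='pass': P(defective) = 0.35·0.4775 / (0.35·0.4775 + 0.55·0.5225) ≈ 0.3677
After a stress test='pass': P(defective) = 0.2·0.3677 / (0.2·0.3677 + 0.7·0.6323) ≈ 0.1425
After a stress test='fail': P(defective) = 0.8·0.1425 / (0.8·0.1425 + 0.3·0.8575) ≈ 0.3070
After an optical inspection='pass': P(defective) = 0.35·0.3070 / (0.35·0.3070 + 0.55·0.6930) ≈ 0.2199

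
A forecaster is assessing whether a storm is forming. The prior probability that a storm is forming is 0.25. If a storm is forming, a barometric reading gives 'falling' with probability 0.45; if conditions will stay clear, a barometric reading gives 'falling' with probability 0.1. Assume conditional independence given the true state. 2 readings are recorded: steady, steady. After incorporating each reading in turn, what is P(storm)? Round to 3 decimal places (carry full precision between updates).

0.111

After 'steady': P(storm) = 0.55·0.2500 / (0.55·0.2500 + 0.9·0.7500) ≈ 0.1692
After 'steady': P(storm) = 0.55·0.1692 / (0.55·0.1692 + 0.9·0.8308) ≈ 0.1107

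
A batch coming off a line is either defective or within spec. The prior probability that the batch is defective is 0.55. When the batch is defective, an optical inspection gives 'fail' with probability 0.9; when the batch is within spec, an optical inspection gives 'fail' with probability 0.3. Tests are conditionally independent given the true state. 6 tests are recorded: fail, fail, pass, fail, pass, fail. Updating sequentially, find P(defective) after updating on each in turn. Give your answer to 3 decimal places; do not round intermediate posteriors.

0.669

Each posterior becomes the prior for the next update.
After 'fail': P(defective) = 0.9·0.5500 / (0.9·0.5500 + 0.3·0.4500) ≈ 0.7857
After 'fail': P(defective) = 0.9·0.7857 / (0.9·0.7857 + 0.3·0.2143) ≈ 0.9167
After 'pass': P(defective) = 0.1·0.9167 / (0.1·0.9167 + 0.7·0.0833) ≈ 0.6111
After 'fail': P(defective) = 0.9·0.6111 / (0.9·0.6111 + 0.3·0.3889) ≈ 0.8250
After 'pass': P(defective) = 0.1·0.8250 / (0.1·0.8250 + 0.7·0.1750) ≈ 0.4024
After 'fail': P(defective) = 0.9·0.4024 / (0.9·0.4024 + 0.3·0.5976) ≈ 0.6689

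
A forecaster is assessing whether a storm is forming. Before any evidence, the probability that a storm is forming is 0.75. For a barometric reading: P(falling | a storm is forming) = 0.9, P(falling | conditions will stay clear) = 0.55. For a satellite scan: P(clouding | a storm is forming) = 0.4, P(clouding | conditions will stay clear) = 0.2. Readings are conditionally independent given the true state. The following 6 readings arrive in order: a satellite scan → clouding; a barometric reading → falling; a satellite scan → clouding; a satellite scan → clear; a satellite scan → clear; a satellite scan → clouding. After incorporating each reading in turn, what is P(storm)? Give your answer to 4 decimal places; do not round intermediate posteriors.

Each posterior becomes the prior for the next update.
After a satellite scan='clouding': P(storm) = 0.4·0.7500 / (0.4·0.7500 + 0.2·0.2500) ≈ 0.8571
After a barometric reading='falling': P(storm) = 0.9·0.8571 / (0.9·0.8571 + 0.55·0.1429) ≈ 0.9076
After a satellite scan='clouding': P(storm) = 0.4·0.9076 / (0.4·0.9076 + 0.2·0.0924) ≈ 0.9515
After a satellite scan='clear': P(storm) = 0.6·0.9515 / (0.6·0.9515 + 0.8·0.0485) ≈ 0.9364
After a satellite scan='clear': P(storm) = 0.6·0.9364 / (0.6·0.9364 + 0.8·0.0636) ≈ 0.9170
After a satellite scan='clouding': P(storm) = 0.4·0.9170 / (0.4·0.9170 + 0.2·0.0830) ≈ 0.9567

0.9567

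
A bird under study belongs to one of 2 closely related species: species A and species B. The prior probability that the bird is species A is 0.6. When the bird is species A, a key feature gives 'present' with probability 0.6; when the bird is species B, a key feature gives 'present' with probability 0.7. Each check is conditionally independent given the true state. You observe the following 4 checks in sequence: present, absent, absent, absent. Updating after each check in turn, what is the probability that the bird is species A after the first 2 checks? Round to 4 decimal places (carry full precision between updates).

After 'present': P(species A) = 0.6·0.6000 / (0.6·0.6000 + 0.7·0.4000) ≈ 0.5625
After 'absent': P(species A) = 0.4·0.5625 / (0.4·0.5625 + 0.3·0.4375) ≈ 0.6316

0.6316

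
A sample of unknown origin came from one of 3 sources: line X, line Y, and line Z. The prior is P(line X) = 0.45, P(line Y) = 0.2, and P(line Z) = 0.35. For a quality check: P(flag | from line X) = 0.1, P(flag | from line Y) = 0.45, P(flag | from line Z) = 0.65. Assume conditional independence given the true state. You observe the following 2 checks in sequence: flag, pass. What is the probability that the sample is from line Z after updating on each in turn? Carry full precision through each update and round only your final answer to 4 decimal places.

Each posterior becomes the prior for the next update.
After 'flag': normaliser = 0.1·0.4500 + 0.45·0.2000 + 0.65·0.3500; P(line X) ≈ 0.1241, P(line Y) ≈ 0.2483, P(line Z) ≈ 0.6276
After 'pass': normaliser = 0.9·0.1241 + 0.55·0.2483 + 0.35·0.6276; P(line X) ≈ 0.2388, P(line Y) ≈ 0.2918, P(line Z) ≈ 0.4694

0.4694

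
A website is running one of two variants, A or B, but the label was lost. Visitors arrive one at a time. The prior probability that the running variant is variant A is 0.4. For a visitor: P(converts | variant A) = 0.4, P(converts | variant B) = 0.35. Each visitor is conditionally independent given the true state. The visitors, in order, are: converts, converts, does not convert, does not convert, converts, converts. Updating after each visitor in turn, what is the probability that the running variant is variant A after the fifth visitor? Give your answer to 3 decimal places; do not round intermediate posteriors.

Apply Bayes' rule sequentially, carrying P(A) forward.
After 'converts': P(A) = 0.4·0.4000 / (0.4·0.4000 + 0.35·0.6000) ≈ 0.4324
After 'converts': P(A) = 0.4·0.4324 / (0.4·0.4324 + 0.35·0.5676) ≈ 0.4655
After 'does not convert': P(A) = 0.6·0.4655 / (0.6·0.4655 + 0.65·0.5345) ≈ 0.4456
After 'does not convert': P(A) = 0.6·0.4456 / (0.6·0.4456 + 0.65·0.5544) ≈ 0.4259
After 'converts': P(A) = 0.4·0.4259 / (0.4·0.4259 + 0.35·0.5741) ≈ 0.4589

0.459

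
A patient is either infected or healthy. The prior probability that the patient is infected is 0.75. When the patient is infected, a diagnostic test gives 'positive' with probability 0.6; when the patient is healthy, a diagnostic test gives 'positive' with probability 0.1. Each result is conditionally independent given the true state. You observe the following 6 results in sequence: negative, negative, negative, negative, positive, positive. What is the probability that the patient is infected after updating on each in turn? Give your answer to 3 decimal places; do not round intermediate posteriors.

0.808

Apply Bayes' rule sequentially, carrying P(infected) forward.
After 'negative': P(infected) = 0.4·0.7500 / (0.4·0.7500 + 0.9·0.2500) ≈ 0.5714
After 'negative': P(infected) = 0.4·0.5714 / (0.4·0.5714 + 0.9·0.4286) ≈ 0.3721
After 'negative': P(infected) = 0.4·0.3721 / (0.4·0.3721 + 0.9·0.6279) ≈ 0.2085
After 'negative': P(infected) = 0.4·0.2085 / (0.4·0.2085 + 0.9·0.7915) ≈ 0.1048
After 'positive': P(infected) = 0.6·0.1048 / (0.6·0.1048 + 0.1·0.8952) ≈ 0.4126
After 'positive': P(infected) = 0.6·0.4126 / (0.6·0.4126 + 0.1·0.5874) ≈ 0.8082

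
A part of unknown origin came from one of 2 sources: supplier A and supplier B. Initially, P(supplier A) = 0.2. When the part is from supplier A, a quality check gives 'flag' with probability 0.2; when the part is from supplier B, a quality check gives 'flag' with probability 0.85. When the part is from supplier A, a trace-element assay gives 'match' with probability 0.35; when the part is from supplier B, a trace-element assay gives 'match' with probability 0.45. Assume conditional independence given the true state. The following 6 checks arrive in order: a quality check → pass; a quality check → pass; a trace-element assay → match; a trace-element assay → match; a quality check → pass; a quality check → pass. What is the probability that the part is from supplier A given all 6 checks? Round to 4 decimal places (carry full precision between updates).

0.9919

After a quality check='pass': P(supplier A) = 0.8·0.2000 / (0.8·0.2000 + 0.15·0.8000) ≈ 0.5714
After a quality check='pass': P(supplier A) = 0.8·0.5714 / (0.8·0.5714 + 0.15·0.4286) ≈ 0.8767
After a trace-element assay='match': P(supplier A) = 0.35·0.8767 / (0.35·0.8767 + 0.45·0.1233) ≈ 0.8469
After a trace-element assay='match': P(supplier A) = 0.35·0.8469 / (0.35·0.8469 + 0.45·0.1531) ≈ 0.8114
After a quality check='pass': P(supplier A) = 0.8·0.8114 / (0.8·0.8114 + 0.15·0.1886) ≈ 0.9582
After a quality check='pass': P(supplier A) = 0.8·0.9582 / (0.8·0.9582 + 0.15·0.0418) ≈ 0.9919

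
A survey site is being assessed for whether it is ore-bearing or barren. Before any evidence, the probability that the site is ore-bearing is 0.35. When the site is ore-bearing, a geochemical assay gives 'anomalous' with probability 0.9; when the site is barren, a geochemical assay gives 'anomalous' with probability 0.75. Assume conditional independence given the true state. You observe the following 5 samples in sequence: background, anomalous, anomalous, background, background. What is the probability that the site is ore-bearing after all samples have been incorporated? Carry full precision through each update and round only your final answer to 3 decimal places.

After 'background': P(ore) = 0.1·0.3500 / (0.1·0.3500 + 0.25·0.6500) ≈ 0.1772
After 'anomalous': P(ore) = 0.9·0.1772 / (0.9·0.1772 + 0.75·0.8228) ≈ 0.2054
After 'anomalous': P(ore) = 0.9·0.2054 / (0.9·0.2054 + 0.75·0.7946) ≈ 0.2367
After 'background': P(ore) = 0.1·0.2367 / (0.1·0.2367 + 0.25·0.7633) ≈ 0.1104
After 'background': P(ore) = 0.1·0.1104 / (0.1·0.1104 + 0.25·0.8896) ≈ 0.0473

0.047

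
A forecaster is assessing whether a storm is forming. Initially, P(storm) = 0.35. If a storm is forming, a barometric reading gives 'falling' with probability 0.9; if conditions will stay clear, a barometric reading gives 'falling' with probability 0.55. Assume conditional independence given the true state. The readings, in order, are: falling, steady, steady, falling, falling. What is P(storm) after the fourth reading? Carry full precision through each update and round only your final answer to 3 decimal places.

0.066

After 'falling': P(storm) = 0.9·0.3500 / (0.9·0.3500 + 0.55·0.6500) ≈ 0.4684
After 'steady': P(storm) = 0.1·0.4684 / (0.1·0.4684 + 0.45·0.5316) ≈ 0.1637
After 'steady': P(storm) = 0.1·0.1637 / (0.1·0.1637 + 0.45·0.8363) ≈ 0.0417
After 'falling': P(storm) = 0.9·0.0417 / (0.9·0.0417 + 0.55·0.9583) ≈ 0.0665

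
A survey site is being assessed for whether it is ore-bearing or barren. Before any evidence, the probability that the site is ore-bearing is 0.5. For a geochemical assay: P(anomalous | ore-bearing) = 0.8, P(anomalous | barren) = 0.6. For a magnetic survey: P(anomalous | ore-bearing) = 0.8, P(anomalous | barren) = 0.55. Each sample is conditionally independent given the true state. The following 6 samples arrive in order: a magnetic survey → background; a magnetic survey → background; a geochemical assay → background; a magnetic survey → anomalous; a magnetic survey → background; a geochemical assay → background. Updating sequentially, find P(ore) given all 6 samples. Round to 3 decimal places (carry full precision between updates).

After a magnetic survey='background': P(ore) = 0.2·0.5000 / (0.2·0.5000 + 0.45·0.5000) ≈ 0.3077
After a magnetic survey='background': P(ore) = 0.2·0.3077 / (0.2·0.3077 + 0.45·0.6923) ≈ 0.1649
After a geochemical assay='background': P(ore) = 0.2·0.1649 / (0.2·0.1649 + 0.4·0.8351) ≈ 0.0899
After a magnetic survey='anomalous': P(ore) = 0.8·0.0899 / (0.8·0.0899 + 0.55·0.9101) ≈ 0.1256
After a magnetic survey='background': P(ore) = 0.2·0.1256 / (0.2·0.1256 + 0.45·0.8744) ≈ 0.0600
After a geochemical assay='background': P(ore) = 0.2·0.0600 / (0.2·0.0600 + 0.4·0.9400) ≈ 0.0309

0.031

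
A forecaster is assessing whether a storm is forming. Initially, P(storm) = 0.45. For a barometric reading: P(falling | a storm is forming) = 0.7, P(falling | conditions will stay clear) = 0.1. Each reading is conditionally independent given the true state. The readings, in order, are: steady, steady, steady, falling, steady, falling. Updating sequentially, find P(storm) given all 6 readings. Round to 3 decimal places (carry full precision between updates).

After 'steady': P(storm) = 0.3·0.4500 / (0.3·0.4500 + 0.9·0.5500) ≈ 0.2143
After 'steady': P(storm) = 0.3·0.2143 / (0.3·0.2143 + 0.9·0.7857) ≈ 0.0833
After 'steady': P(storm) = 0.3·0.0833 / (0.3·0.0833 + 0.9·0.9167) ≈ 0.0294
After 'falling': P(storm) = 0.7·0.0294 / (0.7·0.0294 + 0.1·0.9706) ≈ 0.1750
After 'steady': P(storm) = 0.3·0.1750 / (0.3·0.1750 + 0.9·0.8250) ≈ 0.0660
After 'falling': P(storm) = 0.7·0.0660 / (0.7·0.0660 + 0.1·0.9340) ≈ 0.3311

0.331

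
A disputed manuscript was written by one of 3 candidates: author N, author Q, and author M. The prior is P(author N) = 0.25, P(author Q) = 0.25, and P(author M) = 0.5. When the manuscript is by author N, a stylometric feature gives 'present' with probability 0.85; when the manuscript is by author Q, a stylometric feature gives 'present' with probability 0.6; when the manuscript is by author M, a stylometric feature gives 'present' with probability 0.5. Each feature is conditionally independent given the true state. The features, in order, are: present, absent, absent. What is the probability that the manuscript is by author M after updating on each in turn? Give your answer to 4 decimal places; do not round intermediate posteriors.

Each posterior becomes the prior for the next update.
After 'present': normaliser = 0.85·0.2500 + 0.6·0.2500 + 0.5·0.5000; P(author N) ≈ 0.3469, P(author Q) ≈ 0.2449, P(author M) ≈ 0.4082
After 'absent': normaliser = 0.15·0.3469 + 0.4·0.2449 + 0.5·0.4082; P(author N) ≈ 0.1470, P(author Q) ≈ 0.2767, P(author M) ≈ 0.5764
After 'absent': normaliser = 0.15·0.1470 + 0.4·0.2767 + 0.5·0.5764; P(author N) ≈ 0.0524, P(author Q) ≈ 0.2629, P(author M) ≈ 0.6847

0.6847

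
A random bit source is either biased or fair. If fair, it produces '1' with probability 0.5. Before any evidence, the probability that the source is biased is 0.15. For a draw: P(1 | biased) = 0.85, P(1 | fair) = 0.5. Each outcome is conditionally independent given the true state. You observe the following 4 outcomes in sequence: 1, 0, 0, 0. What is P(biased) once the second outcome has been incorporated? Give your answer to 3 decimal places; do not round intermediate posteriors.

After '1': P(biased) = 0.85·0.1500 / (0.85·0.1500 + 0.5·0.8500) ≈ 0.2308
After '0': P(biased) = 0.15·0.2308 / (0.15·0.2308 + 0.5·0.7692) ≈ 0.0826

0.083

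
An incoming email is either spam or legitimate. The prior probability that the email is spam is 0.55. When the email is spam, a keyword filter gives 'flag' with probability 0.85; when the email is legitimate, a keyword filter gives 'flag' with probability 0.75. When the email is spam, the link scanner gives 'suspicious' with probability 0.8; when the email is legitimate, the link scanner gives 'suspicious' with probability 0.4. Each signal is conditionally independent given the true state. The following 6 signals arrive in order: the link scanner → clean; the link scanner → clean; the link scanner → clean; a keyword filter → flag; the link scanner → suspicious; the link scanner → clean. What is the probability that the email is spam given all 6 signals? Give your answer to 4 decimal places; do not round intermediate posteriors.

After the link scanner='clean': P(spam) = 0.2·0.5500 / (0.2·0.5500 + 0.6·0.4500) ≈ 0.2895
After the link scanner='clean': P(spam) = 0.2·0.2895 / (0.2·0.2895 + 0.6·0.7105) ≈ 0.1196
After the link scanner='clean': P(spam) = 0.2·0.1196 / (0.2·0.1196 + 0.6·0.8804) ≈ 0.0433
After a keyword filter='flag': P(spam) = 0.85·0.0433 / (0.85·0.0433 + 0.75·0.9567) ≈ 0.0488
After the link scanner='suspicious': P(spam) = 0.8·0.0488 / (0.8·0.0488 + 0.4·0.9512) ≈ 0.0931
After the link scanner='clean': P(spam) = 0.2·0.0931 / (0.2·0.0931 + 0.6·0.9069) ≈ 0.0331

0.0331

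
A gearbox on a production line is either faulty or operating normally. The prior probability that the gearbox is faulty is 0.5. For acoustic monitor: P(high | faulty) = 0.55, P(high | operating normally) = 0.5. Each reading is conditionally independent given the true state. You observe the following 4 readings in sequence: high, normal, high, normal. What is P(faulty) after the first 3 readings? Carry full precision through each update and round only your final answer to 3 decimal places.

0.521

After 'high': P(faulty) = 0.55·0.5000 / (0.55·0.5000 + 0.5·0.5000) ≈ 0.5238
After 'normal': P(faulty) = 0.45·0.5238 / (0.45·0.5238 + 0.5·0.4762) ≈ 0.4975
After 'high': P(faulty) = 0.55·0.4975 / (0.55·0.4975 + 0.5·0.5025) ≈ 0.5213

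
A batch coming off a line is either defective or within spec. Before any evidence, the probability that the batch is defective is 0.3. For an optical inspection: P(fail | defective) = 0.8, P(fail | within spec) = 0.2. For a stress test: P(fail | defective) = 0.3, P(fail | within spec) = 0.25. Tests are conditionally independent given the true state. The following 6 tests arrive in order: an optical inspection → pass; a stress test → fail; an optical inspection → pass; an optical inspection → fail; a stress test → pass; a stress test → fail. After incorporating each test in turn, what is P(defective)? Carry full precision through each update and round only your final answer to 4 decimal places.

0.1259

After an optical inspection='pass': P(defective) = 0.2·0.3000 / (0.2·0.3000 + 0.8·0.7000) ≈ 0.0968
After a stress test='fail': P(defective) = 0.3·0.0968 / (0.3·0.0968 + 0.25·0.9032) ≈ 0.1139
After an optical inspection='pass': P(defective) = 0.2·0.1139 / (0.2·0.1139 + 0.8·0.8861) ≈ 0.0311
After an optical inspection='fail': P(defective) = 0.8·0.0311 / (0.8·0.0311 + 0.2·0.9689) ≈ 0.1139
After a stress test='pass': P(defective) = 0.7·0.1139 / (0.7·0.1139 + 0.75·0.8861) ≈ 0.1071
After a stress test='fail': P(defective) = 0.3·0.1071 / (0.3·0.1071 + 0.25·0.8929) ≈ 0.1259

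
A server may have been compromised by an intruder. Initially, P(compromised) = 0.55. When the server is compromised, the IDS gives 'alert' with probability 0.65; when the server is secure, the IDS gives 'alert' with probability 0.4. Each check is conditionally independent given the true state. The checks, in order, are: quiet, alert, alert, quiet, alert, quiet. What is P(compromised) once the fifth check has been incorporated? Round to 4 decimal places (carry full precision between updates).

After 'quiet': P(compromised) = 0.35·0.5500 / (0.35·0.5500 + 0.6·0.4500) ≈ 0.4162
After 'alert': P(compromised) = 0.65·0.4162 / (0.65·0.4162 + 0.4·0.5838) ≈ 0.5367
After 'alert': P(compromised) = 0.65·0.5367 / (0.65·0.5367 + 0.4·0.4633) ≈ 0.6531
After 'quiet': P(compromised) = 0.35·0.6531 / (0.35·0.6531 + 0.6·0.3469) ≈ 0.5234
After 'alert': P(compromised) = 0.65·0.5234 / (0.65·0.5234 + 0.4·0.4766) ≈ 0.6409

0.6409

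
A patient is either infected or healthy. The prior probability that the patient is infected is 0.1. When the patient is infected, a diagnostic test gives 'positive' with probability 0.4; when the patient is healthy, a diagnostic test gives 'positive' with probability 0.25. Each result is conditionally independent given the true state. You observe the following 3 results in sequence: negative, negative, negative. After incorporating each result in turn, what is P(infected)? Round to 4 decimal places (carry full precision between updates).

0.0538

After 'negative': P(infected) = 0.6·0.1000 / (0.6·0.1000 + 0.75·0.9000) ≈ 0.0816
After 'negative': P(infected) = 0.6·0.0816 / (0.6·0.0816 + 0.75·0.9184) ≈ 0.0664
After 'negative': P(infected) = 0.6·0.0664 / (0.6·0.0664 + 0.75·0.9336) ≈ 0.0538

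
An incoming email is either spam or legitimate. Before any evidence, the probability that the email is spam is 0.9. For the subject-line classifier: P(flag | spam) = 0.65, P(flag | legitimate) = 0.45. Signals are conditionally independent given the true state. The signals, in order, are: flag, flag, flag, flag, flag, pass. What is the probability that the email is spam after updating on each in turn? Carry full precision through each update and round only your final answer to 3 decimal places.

Apply Bayes' rule sequentially, carrying P(spam) forward.
After 'flag': P(spam) = 0.65·0.9000 / (0.65·0.9000 + 0.45·0.1000) ≈ 0.9286
After 'flag': P(spam) = 0.65·0.9286 / (0.65·0.9286 + 0.45·0.0714) ≈ 0.9494
After 'flag': P(spam) = 0.65·0.9494 / (0.65·0.9494 + 0.45·0.0506) ≈ 0.9644
After 'flag': P(spam) = 0.65·0.9644 / (0.65·0.9644 + 0.45·0.0356) ≈ 0.9751
After 'flag': P(spam) = 0.65·0.9751 / (0.65·0.9751 + 0.45·0.0249) ≈ 0.9826
After 'pass': P(spam) = 0.35·0.9826 / (0.35·0.9826 + 0.55·0.0174) ≈ 0.9730

0.973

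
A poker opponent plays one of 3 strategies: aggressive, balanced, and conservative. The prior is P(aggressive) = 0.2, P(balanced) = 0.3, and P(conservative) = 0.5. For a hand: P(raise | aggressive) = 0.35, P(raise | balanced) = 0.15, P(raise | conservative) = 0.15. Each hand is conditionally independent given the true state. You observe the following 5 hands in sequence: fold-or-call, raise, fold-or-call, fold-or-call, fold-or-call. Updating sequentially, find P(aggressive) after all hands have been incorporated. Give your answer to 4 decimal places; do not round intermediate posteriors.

Each posterior becomes the prior for the next update.
After 'fold-or-call': normaliser = 0.65·0.2000 + 0.85·0.3000 + 0.85·0.5000; P(aggressive) ≈ 0.1605, P(balanced) ≈ 0.3148, P(conservative) ≈ 0.5247
After 'raise': normaliser = 0.35·0.1605 + 0.15·0.3148 + 0.15·0.5247; P(aggressive) ≈ 0.3085, P(balanced) ≈ 0.2593, P(conservative) ≈ 0.4322
After 'fold-or-call': normaliser = 0.65·0.3085 + 0.85·0.2593 + 0.85·0.4322; P(aggressive) ≈ 0.2544, P(balanced) ≈ 0.2796, P(conservative) ≈ 0.4660
After 'fold-or-call': normaliser = 0.65·0.2544 + 0.85·0.2796 + 0.85·0.4660; P(aggressive) ≈ 0.2069, P(balanced) ≈ 0.2974, P(conservative) ≈ 0.4957
After 'fold-or-call': normaliser = 0.65·0.2069 + 0.85·0.2974 + 0.85·0.4957; P(aggressive) ≈ 0.1663, P(balanced) ≈ 0.3126, P(conservative) ≈ 0.5211

0.1663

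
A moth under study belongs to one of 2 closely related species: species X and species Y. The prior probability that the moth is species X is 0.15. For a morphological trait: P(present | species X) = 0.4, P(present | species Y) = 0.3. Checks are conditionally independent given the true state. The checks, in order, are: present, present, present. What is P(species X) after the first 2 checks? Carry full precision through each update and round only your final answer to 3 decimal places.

0.239

Apply Bayes' rule sequentially, carrying P(species X) forward.
After 'present': P(species X) = 0.4·0.1500 / (0.4·0.1500 + 0.3·0.8500) ≈ 0.1905
After 'present': P(species X) = 0.4·0.1905 / (0.4·0.1905 + 0.3·0.8095) ≈ 0.2388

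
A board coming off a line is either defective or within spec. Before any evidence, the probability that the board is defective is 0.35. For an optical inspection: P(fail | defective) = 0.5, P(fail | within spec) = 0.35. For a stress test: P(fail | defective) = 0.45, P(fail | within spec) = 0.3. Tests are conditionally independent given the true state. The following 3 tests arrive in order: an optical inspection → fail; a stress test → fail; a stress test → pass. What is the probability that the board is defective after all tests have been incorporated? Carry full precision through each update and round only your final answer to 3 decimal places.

0.476

After an optical inspection='fail': P(defective) = 0.5·0.3500 / (0.5·0.3500 + 0.35·0.6500) ≈ 0.4348
After a stress test='fail': P(defective) = 0.45·0.4348 / (0.45·0.4348 + 0.3·0.5652) ≈ 0.5357
After a stress test='pass': P(defective) = 0.55·0.5357 / (0.55·0.5357 + 0.7·0.4643) ≈ 0.4755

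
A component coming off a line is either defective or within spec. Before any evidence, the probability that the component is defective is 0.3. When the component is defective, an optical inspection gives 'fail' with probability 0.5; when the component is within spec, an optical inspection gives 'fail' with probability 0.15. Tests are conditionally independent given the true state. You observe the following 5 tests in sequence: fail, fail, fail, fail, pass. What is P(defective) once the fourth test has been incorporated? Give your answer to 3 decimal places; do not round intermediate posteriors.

0.981

After 'fail': P(defective) = 0.5·0.3000 / (0.5·0.3000 + 0.15·0.7000) ≈ 0.5882
After 'fail': P(defective) = 0.5·0.5882 / (0.5·0.5882 + 0.15·0.4118) ≈ 0.8264
After 'fail': P(defective) = 0.5·0.8264 / (0.5·0.8264 + 0.15·0.1736) ≈ 0.9407
After 'fail': P(defective) = 0.5·0.9407 / (0.5·0.9407 + 0.15·0.0593) ≈ 0.9815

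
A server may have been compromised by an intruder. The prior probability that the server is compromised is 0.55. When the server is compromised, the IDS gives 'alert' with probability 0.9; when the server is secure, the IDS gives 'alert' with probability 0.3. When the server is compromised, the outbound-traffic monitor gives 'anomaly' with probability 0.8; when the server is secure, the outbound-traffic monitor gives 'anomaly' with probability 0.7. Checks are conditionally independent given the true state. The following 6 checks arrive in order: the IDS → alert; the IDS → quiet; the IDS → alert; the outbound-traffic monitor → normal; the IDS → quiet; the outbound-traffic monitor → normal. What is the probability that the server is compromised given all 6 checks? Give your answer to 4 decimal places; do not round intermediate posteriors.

0.0907

After the IDS='alert': P(compromised) = 0.9·0.5500 / (0.9·0.5500 + 0.3·0.4500) ≈ 0.7857
After the IDS='quiet': P(compromised) = 0.1·0.7857 / (0.1·0.7857 + 0.7·0.2143) ≈ 0.3438
After the IDS='alert': P(compromised) = 0.9·0.3438 / (0.9·0.3438 + 0.3·0.6562) ≈ 0.6111
After the outbound-traffic monitor='normal': P(compromised) = 0.2·0.6111 / (0.2·0.6111 + 0.3·0.3889) ≈ 0.5116
After the IDS='quiet': P(compromised) = 0.1·0.5116 / (0.1·0.5116 + 0.7·0.4884) ≈ 0.1302
After the outbound-traffic monitor='normal': P(compromised) = 0.2·0.1302 / (0.2·0.1302 + 0.3·0.8698) ≈ 0.0907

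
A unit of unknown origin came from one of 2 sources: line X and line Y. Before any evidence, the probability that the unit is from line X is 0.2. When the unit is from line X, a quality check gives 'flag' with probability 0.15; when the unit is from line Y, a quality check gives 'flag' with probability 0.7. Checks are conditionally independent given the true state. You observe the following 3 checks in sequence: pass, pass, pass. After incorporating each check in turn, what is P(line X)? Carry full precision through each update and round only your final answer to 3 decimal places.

0.850

Each posterior becomes the prior for the next update.
After 'pass': P(line X) = 0.85·0.2000 / (0.85·0.2000 + 0.3·0.8000) ≈ 0.4146
After 'pass': P(line X) = 0.85·0.4146 / (0.85·0.4146 + 0.3·0.5854) ≈ 0.6674
After 'pass': P(line X) = 0.85·0.6674 / (0.85·0.6674 + 0.3·0.3326) ≈ 0.8504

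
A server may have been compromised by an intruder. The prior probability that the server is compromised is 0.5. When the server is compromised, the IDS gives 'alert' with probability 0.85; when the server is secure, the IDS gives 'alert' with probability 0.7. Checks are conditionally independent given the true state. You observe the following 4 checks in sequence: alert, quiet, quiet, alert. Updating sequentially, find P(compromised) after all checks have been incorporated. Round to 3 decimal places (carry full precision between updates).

0.269

After 'alert': P(compromised) = 0.85·0.5000 / (0.85·0.5000 + 0.7·0.5000) ≈ 0.5484
After 'quiet': P(compromised) = 0.15·0.5484 / (0.15·0.5484 + 0.3·0.4516) ≈ 0.3778
After 'quiet': P(compromised) = 0.15·0.3778 / (0.15·0.3778 + 0.3·0.6222) ≈ 0.2329
After 'alert': P(compromised) = 0.85·0.2329 / (0.85·0.2329 + 0.7·0.7671) ≈ 0.2693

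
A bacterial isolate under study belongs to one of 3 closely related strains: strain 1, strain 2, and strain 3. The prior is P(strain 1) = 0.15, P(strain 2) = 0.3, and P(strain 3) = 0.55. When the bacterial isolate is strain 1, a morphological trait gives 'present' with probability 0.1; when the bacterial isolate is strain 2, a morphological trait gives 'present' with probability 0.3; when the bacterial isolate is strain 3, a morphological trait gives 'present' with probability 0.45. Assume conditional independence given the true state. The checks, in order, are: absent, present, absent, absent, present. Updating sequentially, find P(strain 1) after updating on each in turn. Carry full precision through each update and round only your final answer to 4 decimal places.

After 'absent': normaliser = 0.9·0.1500 + 0.7·0.3000 + 0.55·0.5500; P(strain 1) ≈ 0.2085, P(strain 2) ≈ 0.3243, P(strain 3) ≈ 0.4672
After 'present': normaliser = 0.1·0.2085 + 0.3·0.3243 + 0.45·0.4672; P(strain 1) ≈ 0.0635, P(strain 2) ≈ 0.2963, P(strain 3) ≈ 0.6402
After 'absent': normaliser = 0.9·0.0635 + 0.7·0.2963 + 0.55·0.6402; P(strain 1) ≈ 0.0927, P(strain 2) ≈ 0.3363, P(strain 3) ≈ 0.5710
After 'absent': normaliser = 0.9·0.0927 + 0.7·0.3363 + 0.55·0.5710; P(strain 1) ≈ 0.1318, P(strain 2) ≈ 0.3720, P(strain 3) ≈ 0.4962
After 'present': normaliser = 0.1·0.1318 + 0.3·0.3720 + 0.45·0.4962; P(strain 1) ≈ 0.0379, P(strain 2) ≈ 0.3206, P(strain 3) ≈ 0.6415

0.0379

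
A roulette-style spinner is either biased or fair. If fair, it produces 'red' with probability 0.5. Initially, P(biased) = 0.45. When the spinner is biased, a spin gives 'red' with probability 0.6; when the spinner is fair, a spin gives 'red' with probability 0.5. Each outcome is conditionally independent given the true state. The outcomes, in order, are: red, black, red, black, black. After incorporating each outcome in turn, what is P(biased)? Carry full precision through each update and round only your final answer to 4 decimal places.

After 'red': P(biased) = 0.6·0.4500 / (0.6·0.4500 + 0.5·0.5500) ≈ 0.4954
After 'black': P(biased) = 0.4·0.4954 / (0.4·0.4954 + 0.5·0.5046) ≈ 0.4399
After 'red': P(biased) = 0.6·0.4399 / (0.6·0.4399 + 0.5·0.5601) ≈ 0.4852
After 'black': P(biased) = 0.4·0.4852 / (0.4·0.4852 + 0.5·0.5148) ≈ 0.4299
After 'black': P(biased) = 0.4·0.4299 / (0.4·0.4299 + 0.5·0.5701) ≈ 0.3763

0.3763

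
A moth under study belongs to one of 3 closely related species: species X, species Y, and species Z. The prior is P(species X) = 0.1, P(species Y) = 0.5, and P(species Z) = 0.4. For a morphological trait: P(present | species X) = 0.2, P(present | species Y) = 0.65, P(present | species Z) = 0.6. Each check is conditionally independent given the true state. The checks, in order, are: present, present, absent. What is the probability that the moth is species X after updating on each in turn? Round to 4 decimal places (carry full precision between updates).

0.0237

After 'present': normaliser = 0.2·0.1000 + 0.65·0.5000 + 0.6·0.4000; P(species X) ≈ 0.0342, P(species Y) ≈ 0.5556, P(species Z) ≈ 0.4103
After 'present': normaliser = 0.2·0.0342 + 0.65·0.5556 + 0.6·0.4103; P(species X) ≈ 0.0111, P(species Y) ≈ 0.5880, P(species Z) ≈ 0.4008
After 'absent': normaliser = 0.8·0.0111 + 0.35·0.5880 + 0.4·0.4008; P(species X) ≈ 0.0237, P(species Y) ≈ 0.5488, P(species Z) ≈ 0.4275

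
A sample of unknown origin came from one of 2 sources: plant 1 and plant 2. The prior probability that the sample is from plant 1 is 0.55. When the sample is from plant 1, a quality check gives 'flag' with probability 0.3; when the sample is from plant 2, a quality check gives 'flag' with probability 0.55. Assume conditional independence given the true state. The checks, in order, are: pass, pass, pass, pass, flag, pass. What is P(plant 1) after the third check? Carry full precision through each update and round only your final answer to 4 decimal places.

After 'pass': P(plant 1) = 0.7·0.5500 / (0.7·0.5500 + 0.45·0.4500) ≈ 0.6553
After 'pass': P(plant 1) = 0.7·0.6553 / (0.7·0.6553 + 0.45·0.3447) ≈ 0.7473
After 'pass': P(plant 1) = 0.7·0.7473 / (0.7·0.7473 + 0.45·0.2527) ≈ 0.8214

0.8214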